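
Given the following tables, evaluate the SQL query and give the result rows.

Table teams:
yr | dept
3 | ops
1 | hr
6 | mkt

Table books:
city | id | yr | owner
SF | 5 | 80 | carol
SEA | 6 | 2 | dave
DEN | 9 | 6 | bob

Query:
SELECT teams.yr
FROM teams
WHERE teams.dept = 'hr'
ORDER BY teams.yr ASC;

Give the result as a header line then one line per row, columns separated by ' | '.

== RESULT ==
teams.yr
1

Derivation:
After WHERE (1 rows):
teams.yr | teams.dept
1 | hr
After SELECT (1 rows):
teams.yr
1
After ORDER BY (1 rows):
teams.yr
1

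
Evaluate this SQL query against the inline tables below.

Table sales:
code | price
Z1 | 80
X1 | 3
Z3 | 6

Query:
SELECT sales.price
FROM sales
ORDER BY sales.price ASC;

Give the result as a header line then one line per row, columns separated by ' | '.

After SELECT (3 rows):
sales.price
80
3
6
After ORDER BY (3 rows):
sales.price
3
6
80

== RESULT ==
sales.price
3
6
80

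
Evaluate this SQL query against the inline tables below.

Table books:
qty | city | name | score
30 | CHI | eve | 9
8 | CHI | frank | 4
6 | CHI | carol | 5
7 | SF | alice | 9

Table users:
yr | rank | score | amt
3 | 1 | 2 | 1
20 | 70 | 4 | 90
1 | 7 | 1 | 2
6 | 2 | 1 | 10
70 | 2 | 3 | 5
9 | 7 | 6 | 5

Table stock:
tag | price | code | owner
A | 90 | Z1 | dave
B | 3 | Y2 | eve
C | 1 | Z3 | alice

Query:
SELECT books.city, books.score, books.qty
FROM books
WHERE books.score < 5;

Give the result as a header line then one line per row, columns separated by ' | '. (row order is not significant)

== RESULT ==
books.city | books.score | books.qty
CHI | 4 | 8

Derivation:
After WHERE (1 rows):
books.qty | books.city | books.name | books.score
8 | CHI | frank | 4
After SELECT (1 rows):
books.city | books.score | books.qty
CHI | 4 | 8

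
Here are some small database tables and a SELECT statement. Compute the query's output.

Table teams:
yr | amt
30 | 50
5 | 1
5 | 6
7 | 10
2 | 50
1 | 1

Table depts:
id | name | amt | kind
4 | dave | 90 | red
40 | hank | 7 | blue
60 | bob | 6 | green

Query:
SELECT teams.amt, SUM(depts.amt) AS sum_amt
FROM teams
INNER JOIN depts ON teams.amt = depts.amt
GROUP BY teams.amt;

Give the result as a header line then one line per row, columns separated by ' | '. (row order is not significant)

After JOIN depts (1 rows):
teams.yr | teams.amt | depts.id | depts.name | depts.amt | depts.kind
5 | 6 | 60 | bob | 6 | green
After GROUP BY (1 rows):
teams.amt | sum_amt
6 | 6

== RESULT ==
teams.amt | sum_amt
6 | 6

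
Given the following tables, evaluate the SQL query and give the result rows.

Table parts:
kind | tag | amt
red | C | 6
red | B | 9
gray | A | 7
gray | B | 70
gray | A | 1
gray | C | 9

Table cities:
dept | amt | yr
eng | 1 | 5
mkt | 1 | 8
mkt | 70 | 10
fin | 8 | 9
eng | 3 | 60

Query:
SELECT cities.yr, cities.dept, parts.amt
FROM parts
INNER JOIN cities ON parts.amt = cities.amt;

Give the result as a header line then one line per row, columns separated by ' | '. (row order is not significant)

== RESULT ==
cities.yr | cities.dept | parts.amt
10 | mkt | 70
5 | eng | 1
8 | mkt | 1

Derivation:
After JOIN cities (3 rows):
parts.kind | parts.tag | parts.amt | cities.dept | cities.amt | cities.yr
gray | B | 70 | mkt | 70 | 10
gray | A | 1 | eng | 1 | 5
gray | A | 1 | mkt | 1 | 8
After SELECT (3 rows):
cities.yr | cities.dept | parts.amt
10 | mkt | 70
5 | eng | 1
8 | mkt | 1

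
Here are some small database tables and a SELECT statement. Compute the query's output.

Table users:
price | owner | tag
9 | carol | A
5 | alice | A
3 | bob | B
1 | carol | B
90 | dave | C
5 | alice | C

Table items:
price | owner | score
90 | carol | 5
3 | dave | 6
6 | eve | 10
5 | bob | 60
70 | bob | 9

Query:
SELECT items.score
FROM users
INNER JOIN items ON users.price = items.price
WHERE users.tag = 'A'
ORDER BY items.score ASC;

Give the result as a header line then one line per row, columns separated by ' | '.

== RESULT ==
items.score
60

Derivation:
After JOIN items (4 rows):
users.price | users.owner | users.tag | items.price | items.owner | items.score
5 | alice | A | 5 | bob | 60
3 | bob | B | 3 | dave | 6
90 | dave | C | 90 | carol | 5
5 | alice | C | 5 | bob | 60
After WHERE (1 rows):
users.price | users.owner | users.tag | items.price | items.owner | items.score
5 | alice | A | 5 | bob | 60
After SELECT (1 rows):
items.score
60
After ORDER BY (1 rows):
items.score
60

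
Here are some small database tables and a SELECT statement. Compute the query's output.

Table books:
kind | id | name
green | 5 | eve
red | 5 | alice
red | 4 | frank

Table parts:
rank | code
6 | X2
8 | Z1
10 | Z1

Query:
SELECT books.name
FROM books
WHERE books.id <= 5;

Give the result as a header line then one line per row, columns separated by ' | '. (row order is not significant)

== RESULT ==
books.name
eve
alice
frank

Derivation:
After WHERE (3 rows):
books.kind | books.id | books.name
green | 5 | eve
red | 5 | alice
red | 4 | frank
After SELECT (3 rows):
books.name
eve
alice
frank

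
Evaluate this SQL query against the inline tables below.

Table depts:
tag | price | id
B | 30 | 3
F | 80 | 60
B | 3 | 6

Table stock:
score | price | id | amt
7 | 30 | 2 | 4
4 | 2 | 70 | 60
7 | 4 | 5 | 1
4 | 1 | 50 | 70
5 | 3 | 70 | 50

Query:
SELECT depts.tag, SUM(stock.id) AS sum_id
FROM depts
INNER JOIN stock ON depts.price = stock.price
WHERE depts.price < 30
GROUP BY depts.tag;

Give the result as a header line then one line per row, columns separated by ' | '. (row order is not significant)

== RESULT ==
depts.tag | sum_id
B | 70

Derivation:
After JOIN stock (2 rows):
depts.tag | depts.price | depts.id | stock.score | stock.price | stock.id | stock.amt
B | 30 | 3 | 7 | 30 | 2 | 4
B | 3 | 6 | 5 | 3 | 70 | 50
After WHERE (1 rows):
depts.tag | depts.price | depts.id | stock.score | stock.price | stock.id | stock.amt
B | 3 | 6 | 5 | 3 | 70 | 50
After GROUP BY (1 rows):
depts.tag | sum_id
B | 70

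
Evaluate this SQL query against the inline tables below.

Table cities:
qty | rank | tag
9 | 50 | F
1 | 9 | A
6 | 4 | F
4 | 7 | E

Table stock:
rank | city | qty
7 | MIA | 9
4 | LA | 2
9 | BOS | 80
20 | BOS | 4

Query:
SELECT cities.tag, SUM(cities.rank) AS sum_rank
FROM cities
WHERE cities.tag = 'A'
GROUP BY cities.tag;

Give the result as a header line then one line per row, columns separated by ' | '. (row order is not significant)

== RESULT ==
cities.tag | sum_rank
A | 9

Derivation:
After WHERE (1 rows):
cities.qty | cities.rank | cities.tag
1 | 9 | A
After GROUP BY (1 rows):
cities.tag | sum_rank
A | 9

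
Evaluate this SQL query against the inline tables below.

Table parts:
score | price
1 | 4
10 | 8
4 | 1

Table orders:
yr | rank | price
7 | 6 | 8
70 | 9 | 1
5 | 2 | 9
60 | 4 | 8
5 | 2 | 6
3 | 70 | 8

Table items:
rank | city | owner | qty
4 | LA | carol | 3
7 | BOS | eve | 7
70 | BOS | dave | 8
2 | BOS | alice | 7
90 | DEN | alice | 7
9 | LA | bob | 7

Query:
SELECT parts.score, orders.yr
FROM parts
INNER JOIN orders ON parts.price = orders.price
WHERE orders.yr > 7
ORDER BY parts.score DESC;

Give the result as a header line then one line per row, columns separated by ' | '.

After JOIN orders (4 rows):
parts.score | parts.price | orders.yr | orders.rank | orders.price
10 | 8 | 7 | 6 | 8
10 | 8 | 60 | 4 | 8
10 | 8 | 3 | 70 | 8
4 | 1 | 70 | 9 | 1
After WHERE (2 rows):
parts.score | parts.price | orders.yr | orders.rank | orders.price
10 | 8 | 60 | 4 | 8
4 | 1 | 70 | 9 | 1
After SELECT (2 rows):
parts.score | orders.yr
10 | 60
4 | 70
After ORDER BY (2 rows):
parts.score | orders.yr
10 | 60
4 | 70

== RESULT ==
parts.score | orders.yr
10 | 60
4 | 70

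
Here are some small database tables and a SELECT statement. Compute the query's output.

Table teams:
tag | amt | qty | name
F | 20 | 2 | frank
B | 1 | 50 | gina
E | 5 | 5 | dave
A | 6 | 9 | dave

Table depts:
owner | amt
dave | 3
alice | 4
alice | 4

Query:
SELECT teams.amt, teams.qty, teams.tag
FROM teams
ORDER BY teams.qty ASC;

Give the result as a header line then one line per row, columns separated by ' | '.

After SELECT (4 rows):
teams.amt | teams.qty | teams.tag
20 | 2 | F
1 | 50 | B
5 | 5 | E
6 | 9 | A
After ORDER BY (4 rows):
teams.amt | teams.qty | teams.tag
20 | 2 | F
5 | 5 | E
6 | 9 | A
1 | 50 | B

== RESULT ==
teams.amt | teams.qty | teams.tag
20 | 2 | F
5 | 5 | E
6 | 9 | A
1 | 50 | B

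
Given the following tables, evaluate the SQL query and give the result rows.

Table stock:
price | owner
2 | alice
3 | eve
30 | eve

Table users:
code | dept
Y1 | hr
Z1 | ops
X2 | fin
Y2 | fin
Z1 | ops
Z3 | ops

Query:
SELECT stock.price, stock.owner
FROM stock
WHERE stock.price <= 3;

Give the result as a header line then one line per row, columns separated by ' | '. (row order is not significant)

After WHERE (2 rows):
stock.price | stock.owner
2 | alice
3 | eve
After SELECT (2 rows):
stock.price | stock.owner
2 | alice
3 | eve

== RESULT ==
stock.price | stock.owner
2 | alice
3 | eve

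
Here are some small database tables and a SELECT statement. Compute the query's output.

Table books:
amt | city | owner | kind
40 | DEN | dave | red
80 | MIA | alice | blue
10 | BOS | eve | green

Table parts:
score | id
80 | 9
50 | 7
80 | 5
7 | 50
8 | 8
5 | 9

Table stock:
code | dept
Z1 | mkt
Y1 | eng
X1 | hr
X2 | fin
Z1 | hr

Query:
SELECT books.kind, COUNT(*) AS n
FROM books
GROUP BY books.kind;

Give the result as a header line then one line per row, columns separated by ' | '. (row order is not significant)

After GROUP BY (3 rows):
books.kind | n
red | 1
blue | 1
green | 1

== RESULT ==
books.kind | n
red | 1
blue | 1
green | 1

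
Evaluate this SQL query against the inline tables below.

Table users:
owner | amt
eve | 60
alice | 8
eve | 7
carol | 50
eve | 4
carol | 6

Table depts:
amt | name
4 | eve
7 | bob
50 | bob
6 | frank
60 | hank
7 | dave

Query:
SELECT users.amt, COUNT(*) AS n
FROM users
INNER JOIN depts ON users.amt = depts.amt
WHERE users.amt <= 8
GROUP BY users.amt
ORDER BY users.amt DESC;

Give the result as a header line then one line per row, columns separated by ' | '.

After JOIN depts (6 rows):
users.owner | users.amt | depts.amt | depts.name
eve | 60 | 60 | hank
eve | 7 | 7 | bob
eve | 7 | 7 | dave
carol | 50 | 50 | bob
eve | 4 | 4 | eve
carol | 6 | 6 | frank
After WHERE (4 rows):
users.owner | users.amt | depts.amt | depts.name
eve | 7 | 7 | bob
eve | 7 | 7 | dave
eve | 4 | 4 | eve
carol | 6 | 6 | frank
After GROUP BY (3 rows):
users.amt | n
7 | 2
4 | 1
6 | 1
After ORDER BY (3 rows):
users.amt | n
7 | 2
6 | 1
4 | 1

== RESULT ==
users.amt | n
7 | 2
6 | 1
4 | 1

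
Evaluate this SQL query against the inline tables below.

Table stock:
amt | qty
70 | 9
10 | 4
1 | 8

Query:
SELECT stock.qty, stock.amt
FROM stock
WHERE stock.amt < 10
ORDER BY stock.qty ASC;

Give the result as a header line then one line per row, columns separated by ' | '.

== RESULT ==
stock.qty | stock.amt
8 | 1

Derivation:
After WHERE (1 rows):
stock.amt | stock.qty
1 | 8
After SELECT (1 rows):
stock.qty | stock.amt
8 | 1
After ORDER BY (1 rows):
stock.qty | stock.amt
8 | 1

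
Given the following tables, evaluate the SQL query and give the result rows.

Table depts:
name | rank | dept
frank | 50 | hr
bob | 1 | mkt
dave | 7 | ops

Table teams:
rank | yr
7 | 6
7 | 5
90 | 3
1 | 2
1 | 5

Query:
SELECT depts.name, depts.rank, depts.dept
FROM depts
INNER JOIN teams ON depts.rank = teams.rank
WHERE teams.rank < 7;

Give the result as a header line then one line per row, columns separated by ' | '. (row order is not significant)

== RESULT ==
depts.name | depts.rank | depts.dept
bob | 1 | mkt
bob | 1 | mkt

Derivation:
After JOIN teams (4 rows):
depts.name | depts.rank | depts.dept | teams.rank | teams.yr
bob | 1 | mkt | 1 | 2
bob | 1 | mkt | 1 | 5
dave | 7 | ops | 7 | 6
dave | 7 | ops | 7 | 5
After WHERE (2 rows):
depts.name | depts.rank | depts.dept | teams.rank | teams.yr
bob | 1 | mkt | 1 | 2
bob | 1 | mkt | 1 | 5
After SELECT (2 rows):
depts.name | depts.rank | depts.dept
bob | 1 | mkt
bob | 1 | mkt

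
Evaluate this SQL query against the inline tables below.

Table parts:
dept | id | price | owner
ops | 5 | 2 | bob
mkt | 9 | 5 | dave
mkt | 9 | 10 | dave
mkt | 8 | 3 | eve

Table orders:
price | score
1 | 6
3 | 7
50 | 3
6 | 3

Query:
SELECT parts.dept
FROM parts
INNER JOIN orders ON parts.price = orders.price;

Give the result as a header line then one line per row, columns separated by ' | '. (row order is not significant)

== RESULT ==
parts.dept
mkt

Derivation:
After JOIN orders (1 rows):
parts.dept | parts.id | parts.price | parts.owner | orders.price | orders.score
mkt | 8 | 3 | eve | 3 | 7
After SELECT (1 rows):
parts.dept
mkt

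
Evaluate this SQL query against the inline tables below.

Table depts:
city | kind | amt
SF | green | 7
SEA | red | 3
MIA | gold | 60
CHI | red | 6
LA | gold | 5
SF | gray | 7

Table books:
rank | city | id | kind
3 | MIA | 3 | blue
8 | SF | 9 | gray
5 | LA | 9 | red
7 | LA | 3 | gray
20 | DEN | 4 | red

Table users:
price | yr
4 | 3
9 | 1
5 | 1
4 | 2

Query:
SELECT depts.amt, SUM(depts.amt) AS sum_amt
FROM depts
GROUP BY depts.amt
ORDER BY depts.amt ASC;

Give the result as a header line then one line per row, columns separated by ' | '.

After GROUP BY (5 rows):
depts.amt | sum_amt
7 | 14
3 | 3
60 | 60
6 | 6
5 | 5
After ORDER BY (5 rows):
depts.amt | sum_amt
3 | 3
5 | 5
6 | 6
7 | 14
60 | 60

== RESULT ==
depts.amt | sum_amt
3 | 3
5 | 5
6 | 6
7 | 14
60 | 60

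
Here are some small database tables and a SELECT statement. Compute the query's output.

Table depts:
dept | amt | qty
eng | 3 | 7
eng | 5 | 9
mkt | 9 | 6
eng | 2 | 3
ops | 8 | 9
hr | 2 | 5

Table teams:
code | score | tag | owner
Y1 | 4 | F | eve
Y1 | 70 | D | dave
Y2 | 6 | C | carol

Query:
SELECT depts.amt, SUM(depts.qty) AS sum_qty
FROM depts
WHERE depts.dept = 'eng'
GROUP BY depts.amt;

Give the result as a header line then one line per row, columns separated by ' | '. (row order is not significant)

After WHERE (3 rows):
depts.dept | depts.amt | depts.qty
eng | 3 | 7
eng | 5 | 9
eng | 2 | 3
After GROUP BY (3 rows):
depts.amt | sum_qty
3 | 7
5 | 9
2 | 3

== RESULT ==
depts.amt | sum_qty
3 | 7
5 | 9
2 | 3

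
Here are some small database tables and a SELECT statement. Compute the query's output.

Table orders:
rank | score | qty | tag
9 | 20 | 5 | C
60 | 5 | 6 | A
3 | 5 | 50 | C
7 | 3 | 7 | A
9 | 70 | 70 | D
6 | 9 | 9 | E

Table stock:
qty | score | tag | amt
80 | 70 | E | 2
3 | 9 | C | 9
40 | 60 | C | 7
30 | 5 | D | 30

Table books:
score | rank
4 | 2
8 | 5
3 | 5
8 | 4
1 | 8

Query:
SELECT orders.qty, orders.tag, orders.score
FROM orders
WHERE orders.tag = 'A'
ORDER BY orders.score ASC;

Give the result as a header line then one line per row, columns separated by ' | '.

After WHERE (2 rows):
orders.rank | orders.score | orders.qty | orders.tag
60 | 5 | 6 | A
7 | 3 | 7 | A
After SELECT (2 rows):
orders.qty | orders.tag | orders.score
6 | A | 5
7 | A | 3
After ORDER BY (2 rows):
orders.qty | orders.tag | orders.score
7 | A | 3
6 | A | 5

== RESULT ==
orders.qty | orders.tag | orders.score
7 | A | 3
6 | A | 5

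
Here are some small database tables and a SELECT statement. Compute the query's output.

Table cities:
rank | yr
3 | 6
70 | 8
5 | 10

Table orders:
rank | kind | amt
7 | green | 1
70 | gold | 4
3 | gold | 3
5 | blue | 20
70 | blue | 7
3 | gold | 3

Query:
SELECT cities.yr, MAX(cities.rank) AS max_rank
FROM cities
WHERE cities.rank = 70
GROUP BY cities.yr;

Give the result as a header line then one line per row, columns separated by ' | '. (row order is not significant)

After WHERE (1 rows):
cities.rank | cities.yr
70 | 8
After GROUP BY (1 rows):
cities.yr | max_rank
8 | 70

== RESULT ==
cities.yr | max_rank
8 | 70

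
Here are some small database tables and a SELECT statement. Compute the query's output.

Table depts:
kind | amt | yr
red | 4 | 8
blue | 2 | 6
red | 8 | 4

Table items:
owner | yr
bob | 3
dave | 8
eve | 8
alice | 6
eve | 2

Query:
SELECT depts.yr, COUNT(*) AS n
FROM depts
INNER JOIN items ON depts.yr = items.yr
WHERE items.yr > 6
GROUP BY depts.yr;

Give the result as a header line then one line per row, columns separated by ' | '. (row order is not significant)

== RESULT ==
depts.yr | n
8 | 2

Derivation:
After JOIN items (3 rows):
depts.kind | depts.amt | depts.yr | items.owner | items.yr
red | 4 | 8 | dave | 8
red | 4 | 8 | eve | 8
blue | 2 | 6 | alice | 6
After WHERE (2 rows):
depts.kind | depts.amt | depts.yr | items.owner | items.yr
red | 4 | 8 | dave | 8
red | 4 | 8 | eve | 8
After GROUP BY (1 rows):
depts.yr | n
8 | 2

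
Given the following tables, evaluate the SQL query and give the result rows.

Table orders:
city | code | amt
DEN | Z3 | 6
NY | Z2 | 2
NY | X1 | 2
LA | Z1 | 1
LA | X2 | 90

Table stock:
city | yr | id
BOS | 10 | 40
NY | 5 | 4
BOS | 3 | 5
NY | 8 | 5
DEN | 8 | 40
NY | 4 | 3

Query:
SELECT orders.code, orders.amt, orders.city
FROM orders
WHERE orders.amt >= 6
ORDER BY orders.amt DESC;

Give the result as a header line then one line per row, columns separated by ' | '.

== RESULT ==
orders.code | orders.amt | orders.city
X2 | 90 | LA
Z3 | 6 | DEN

Derivation:
After WHERE (2 rows):
orders.city | orders.code | orders.amt
DEN | Z3 | 6
LA | X2 | 90
After SELECT (2 rows):
orders.code | orders.amt | orders.city
Z3 | 6 | DEN
X2 | 90 | LA
After ORDER BY (2 rows):
orders.code | orders.amt | orders.city
X2 | 90 | LA
Z3 | 6 | DEN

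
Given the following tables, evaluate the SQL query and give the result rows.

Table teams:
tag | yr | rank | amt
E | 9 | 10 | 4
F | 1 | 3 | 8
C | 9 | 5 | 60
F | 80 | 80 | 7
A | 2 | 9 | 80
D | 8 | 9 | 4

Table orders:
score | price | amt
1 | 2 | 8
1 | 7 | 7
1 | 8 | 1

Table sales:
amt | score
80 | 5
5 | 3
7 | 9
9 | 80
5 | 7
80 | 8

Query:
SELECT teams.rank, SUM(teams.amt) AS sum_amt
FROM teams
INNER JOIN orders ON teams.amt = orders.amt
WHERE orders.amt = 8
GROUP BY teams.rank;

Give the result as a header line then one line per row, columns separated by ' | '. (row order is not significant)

== RESULT ==
teams.rank | sum_amt
3 | 8

Derivation:
After JOIN orders (2 rows):
teams.tag | teams.yr | teams.rank | teams.amt | orders.score | orders.price | orders.amt
F | 1 | 3 | 8 | 1 | 2 | 8
F | 80 | 80 | 7 | 1 | 7 | 7
After WHERE (1 rows):
teams.tag | teams.yr | teams.rank | teams.amt | orders.score | orders.price | orders.amt
F | 1 | 3 | 8 | 1 | 2 | 8
After GROUP BY (1 rows):
teams.rank | sum_amt
3 | 8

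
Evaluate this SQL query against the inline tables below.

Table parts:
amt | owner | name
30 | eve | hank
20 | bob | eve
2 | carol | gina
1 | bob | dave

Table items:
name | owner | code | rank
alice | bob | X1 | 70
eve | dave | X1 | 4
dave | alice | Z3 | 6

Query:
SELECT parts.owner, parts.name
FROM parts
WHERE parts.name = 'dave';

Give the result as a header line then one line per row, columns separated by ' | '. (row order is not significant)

After WHERE (1 rows):
parts.amt | parts.owner | parts.name
1 | bob | dave
After SELECT (1 rows):
parts.owner | parts.name
bob | dave

== RESULT ==
parts.owner | parts.name
bob | dave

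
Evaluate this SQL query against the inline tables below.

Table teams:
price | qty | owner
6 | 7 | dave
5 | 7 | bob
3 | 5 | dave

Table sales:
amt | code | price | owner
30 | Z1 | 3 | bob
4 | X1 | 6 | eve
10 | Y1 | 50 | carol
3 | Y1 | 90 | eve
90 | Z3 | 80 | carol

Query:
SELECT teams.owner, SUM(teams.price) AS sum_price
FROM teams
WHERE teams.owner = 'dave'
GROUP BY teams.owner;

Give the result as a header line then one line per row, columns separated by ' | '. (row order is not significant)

== RESULT ==
teams.owner | sum_price
dave | 9

Derivation:
After WHERE (2 rows):
teams.price | teams.qty | teams.owner
6 | 7 | dave
3 | 5 | dave
After GROUP BY (1 rows):
teams.owner | sum_price
dave | 9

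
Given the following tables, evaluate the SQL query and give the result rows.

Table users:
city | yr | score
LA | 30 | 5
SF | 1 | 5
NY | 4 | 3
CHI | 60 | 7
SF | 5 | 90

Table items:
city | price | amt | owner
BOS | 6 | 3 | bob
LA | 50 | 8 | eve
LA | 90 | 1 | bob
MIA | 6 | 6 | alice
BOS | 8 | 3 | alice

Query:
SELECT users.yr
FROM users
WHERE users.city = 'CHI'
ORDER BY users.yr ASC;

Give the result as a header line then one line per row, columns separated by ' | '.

After WHERE (1 rows):
users.city | users.yr | users.score
CHI | 60 | 7
After SELECT (1 rows):
users.yr
60
After ORDER BY (1 rows):
users.yr
60

== RESULT ==
users.yr
60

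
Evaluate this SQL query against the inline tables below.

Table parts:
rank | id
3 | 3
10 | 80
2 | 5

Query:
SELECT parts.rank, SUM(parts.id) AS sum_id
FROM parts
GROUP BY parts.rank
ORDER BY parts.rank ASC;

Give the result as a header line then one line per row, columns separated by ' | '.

After GROUP BY (3 rows):
parts.rank | sum_id
3 | 3
10 | 80
2 | 5
After ORDER BY (3 rows):
parts.rank | sum_id
2 | 5
3 | 3
10 | 80

== RESULT ==
parts.rank | sum_id
2 | 5
3 | 3
10 | 80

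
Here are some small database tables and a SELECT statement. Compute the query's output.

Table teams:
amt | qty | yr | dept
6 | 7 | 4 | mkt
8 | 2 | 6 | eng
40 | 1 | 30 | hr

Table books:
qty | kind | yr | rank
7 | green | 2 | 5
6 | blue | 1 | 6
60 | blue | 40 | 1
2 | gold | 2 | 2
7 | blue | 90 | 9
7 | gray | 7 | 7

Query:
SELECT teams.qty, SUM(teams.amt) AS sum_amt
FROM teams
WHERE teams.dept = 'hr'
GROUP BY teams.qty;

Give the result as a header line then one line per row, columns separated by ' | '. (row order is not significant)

== RESULT ==
teams.qty | sum_amt
1 | 40

Derivation:
After WHERE (1 rows):
teams.amt | teams.qty | teams.yr | teams.dept
40 | 1 | 30 | hr
After GROUP BY (1 rows):
teams.qty | sum_amt
1 | 40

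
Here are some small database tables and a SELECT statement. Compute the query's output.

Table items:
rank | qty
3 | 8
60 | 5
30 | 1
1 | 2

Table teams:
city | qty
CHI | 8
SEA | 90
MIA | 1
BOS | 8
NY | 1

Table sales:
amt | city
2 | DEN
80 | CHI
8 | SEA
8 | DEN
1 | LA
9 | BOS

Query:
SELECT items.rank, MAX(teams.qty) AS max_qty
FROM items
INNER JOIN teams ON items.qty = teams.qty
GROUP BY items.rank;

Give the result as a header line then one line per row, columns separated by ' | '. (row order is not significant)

== RESULT ==
items.rank | max_qty
3 | 8
30 | 1

Derivation:
After JOIN teams (4 rows):
items.rank | items.qty | teams.city | teams.qty
3 | 8 | CHI | 8
3 | 8 | BOS | 8
30 | 1 | MIA | 1
30 | 1 | NY | 1
After GROUP BY (2 rows):
items.rank | max_qty
3 | 8
30 | 1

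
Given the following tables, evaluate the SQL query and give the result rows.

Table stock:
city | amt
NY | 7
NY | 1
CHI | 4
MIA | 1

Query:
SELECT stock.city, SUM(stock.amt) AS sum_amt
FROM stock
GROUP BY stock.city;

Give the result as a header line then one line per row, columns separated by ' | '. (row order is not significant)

== RESULT ==
stock.city | sum_amt
NY | 8
CHI | 4
MIA | 1

Derivation:
After GROUP BY (3 rows):
stock.city | sum_amt
NY | 8
CHI | 4
MIA | 1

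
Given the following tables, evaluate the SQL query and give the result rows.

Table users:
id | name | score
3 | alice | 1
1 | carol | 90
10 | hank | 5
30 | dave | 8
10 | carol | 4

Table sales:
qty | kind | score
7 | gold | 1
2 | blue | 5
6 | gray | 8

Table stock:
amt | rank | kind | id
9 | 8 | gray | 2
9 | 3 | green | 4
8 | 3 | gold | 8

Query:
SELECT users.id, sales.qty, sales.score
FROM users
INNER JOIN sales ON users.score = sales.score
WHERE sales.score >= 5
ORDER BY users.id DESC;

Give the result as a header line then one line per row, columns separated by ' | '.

== RESULT ==
users.id | sales.qty | sales.score
30 | 6 | 8
10 | 2 | 5

Derivation:
After JOIN sales (3 rows):
users.id | users.name | users.score | sales.qty | sales.kind | sales.score
3 | alice | 1 | 7 | gold | 1
10 | hank | 5 | 2 | blue | 5
30 | dave | 8 | 6 | gray | 8
After WHERE (2 rows):
users.id | users.name | users.score | sales.qty | sales.kind | sales.score
10 | hank | 5 | 2 | blue | 5
30 | dave | 8 | 6 | gray | 8
After SELECT (2 rows):
users.id | sales.qty | sales.score
10 | 2 | 5
30 | 6 | 8
After ORDER BY (2 rows):
users.id | sales.qty | sales.score
30 | 6 | 8
10 | 2 | 5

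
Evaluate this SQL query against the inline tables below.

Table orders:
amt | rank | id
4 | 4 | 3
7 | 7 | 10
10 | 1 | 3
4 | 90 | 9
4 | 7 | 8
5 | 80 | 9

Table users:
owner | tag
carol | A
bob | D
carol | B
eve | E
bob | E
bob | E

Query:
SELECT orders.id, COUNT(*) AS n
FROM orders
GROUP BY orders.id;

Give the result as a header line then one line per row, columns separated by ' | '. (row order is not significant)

After GROUP BY (4 rows):
orders.id | n
3 | 2
10 | 1
9 | 2
8 | 1

== RESULT ==
orders.id | n
3 | 2
10 | 1
9 | 2
8 | 1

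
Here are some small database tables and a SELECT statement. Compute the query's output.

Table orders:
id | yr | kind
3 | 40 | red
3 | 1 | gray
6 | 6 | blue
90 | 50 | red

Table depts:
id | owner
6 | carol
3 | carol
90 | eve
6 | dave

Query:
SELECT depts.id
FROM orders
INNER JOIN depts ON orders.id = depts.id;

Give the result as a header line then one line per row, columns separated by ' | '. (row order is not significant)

After JOIN depts (5 rows):
orders.id | orders.yr | orders.kind | depts.id | depts.owner
3 | 40 | red | 3 | carol
3 | 1 | gray | 3 | carol
6 | 6 | blue | 6 | carol
6 | 6 | blue | 6 | dave
90 | 50 | red | 90 | eve
After SELECT (5 rows):
depts.id
3
3
6
6
90

== RESULT ==
depts.id
3
3
6
6
90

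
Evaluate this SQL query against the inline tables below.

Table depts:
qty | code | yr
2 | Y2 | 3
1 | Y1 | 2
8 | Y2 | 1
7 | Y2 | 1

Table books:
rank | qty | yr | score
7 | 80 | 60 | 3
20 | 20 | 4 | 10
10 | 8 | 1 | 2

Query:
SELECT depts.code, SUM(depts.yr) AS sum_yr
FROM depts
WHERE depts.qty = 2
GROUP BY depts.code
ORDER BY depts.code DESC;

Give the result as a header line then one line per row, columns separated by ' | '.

== RESULT ==
depts.code | sum_yr
Y2 | 3

Derivation:
After WHERE (1 rows):
depts.qty | depts.code | depts.yr
2 | Y2 | 3
After GROUP BY (1 rows):
depts.code | sum_yr
Y2 | 3
After ORDER BY (1 rows):
depts.code | sum_yr
Y2 | 3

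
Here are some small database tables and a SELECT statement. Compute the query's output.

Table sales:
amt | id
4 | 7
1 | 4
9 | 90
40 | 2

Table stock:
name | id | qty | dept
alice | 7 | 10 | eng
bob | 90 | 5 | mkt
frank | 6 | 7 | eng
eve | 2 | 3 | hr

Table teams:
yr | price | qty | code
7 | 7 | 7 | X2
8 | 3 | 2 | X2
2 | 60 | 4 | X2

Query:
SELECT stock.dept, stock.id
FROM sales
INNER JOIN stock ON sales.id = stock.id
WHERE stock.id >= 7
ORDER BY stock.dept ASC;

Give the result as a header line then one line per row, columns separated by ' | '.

== RESULT ==
stock.dept | stock.id
eng | 7
mkt | 90

Derivation:
After JOIN stock (3 rows):
sales.amt | sales.id | stock.name | stock.id | stock.qty | stock.dept
4 | 7 | alice | 7 | 10 | eng
9 | 90 | bob | 90 | 5 | mkt
40 | 2 | eve | 2 | 3 | hr
After WHERE (2 rows):
sales.amt | sales.id | stock.name | stock.id | stock.qty | stock.dept
4 | 7 | alice | 7 | 10 | eng
9 | 90 | bob | 90 | 5 | mkt
After SELECT (2 rows):
stock.dept | stock.id
eng | 7
mkt | 90
After ORDER BY (2 rows):
stock.dept | stock.id
eng | 7
mkt | 90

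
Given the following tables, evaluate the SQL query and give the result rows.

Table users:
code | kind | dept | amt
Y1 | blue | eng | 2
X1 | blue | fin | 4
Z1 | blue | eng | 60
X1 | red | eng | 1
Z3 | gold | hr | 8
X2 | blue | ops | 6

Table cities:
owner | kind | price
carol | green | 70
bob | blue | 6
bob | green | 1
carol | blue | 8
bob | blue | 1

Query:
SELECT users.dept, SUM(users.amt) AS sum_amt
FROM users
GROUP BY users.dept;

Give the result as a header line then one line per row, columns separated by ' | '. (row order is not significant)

After GROUP BY (4 rows):
users.dept | sum_amt
eng | 63
fin | 4
hr | 8
ops | 6

== RESULT ==
users.dept | sum_amt
eng | 63
fin | 4
hr | 8
ops | 6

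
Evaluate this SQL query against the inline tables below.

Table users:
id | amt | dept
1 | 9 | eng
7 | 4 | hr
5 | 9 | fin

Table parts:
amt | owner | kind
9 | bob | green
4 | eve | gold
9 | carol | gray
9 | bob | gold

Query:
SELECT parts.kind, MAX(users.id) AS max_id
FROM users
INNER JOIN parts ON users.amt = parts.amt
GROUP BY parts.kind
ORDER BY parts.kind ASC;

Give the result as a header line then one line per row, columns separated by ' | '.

== RESULT ==
parts.kind | max_id
gold | 7
gray | 5
green | 5

Derivation:
After JOIN parts (7 rows):
users.id | users.amt | users.dept | parts.amt | parts.owner | parts.kind
1 | 9 | eng | 9 | bob | green
1 | 9 | eng | 9 | carol | gray
1 | 9 | eng | 9 | bob | gold
7 | 4 | hr | 4 | eve | gold
5 | 9 | fin | 9 | bob | green
5 | 9 | fin | 9 | carol | gray
5 | 9 | fin | 9 | bob | gold
After GROUP BY (3 rows):
parts.kind | max_id
green | 5
gray | 5
gold | 7
After ORDER BY (3 rows):
parts.kind | max_id
gold | 7
gray | 5
green | 5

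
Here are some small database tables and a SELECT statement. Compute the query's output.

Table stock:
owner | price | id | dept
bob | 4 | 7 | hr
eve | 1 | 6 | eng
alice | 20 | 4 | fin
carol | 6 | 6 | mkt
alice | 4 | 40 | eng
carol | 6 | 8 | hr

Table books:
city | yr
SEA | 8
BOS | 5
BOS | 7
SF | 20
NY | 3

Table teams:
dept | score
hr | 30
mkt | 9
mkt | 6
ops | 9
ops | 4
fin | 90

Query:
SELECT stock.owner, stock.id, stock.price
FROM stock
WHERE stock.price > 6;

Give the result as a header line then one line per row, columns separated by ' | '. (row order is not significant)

== RESULT ==
stock.owner | stock.id | stock.price
alice | 4 | 20

Derivation:
After WHERE (1 rows):
stock.owner | stock.price | stock.id | stock.dept
alice | 20 | 4 | fin
After SELECT (1 rows):
stock.owner | stock.id | stock.price
alice | 4 | 20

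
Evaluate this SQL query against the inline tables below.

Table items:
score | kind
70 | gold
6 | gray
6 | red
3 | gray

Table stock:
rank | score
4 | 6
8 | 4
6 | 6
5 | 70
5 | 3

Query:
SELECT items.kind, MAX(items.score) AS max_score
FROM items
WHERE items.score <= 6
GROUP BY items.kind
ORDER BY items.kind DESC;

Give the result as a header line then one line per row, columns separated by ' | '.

== RESULT ==
items.kind | max_score
red | 6
gray | 6

Derivation:
After WHERE (3 rows):
items.score | items.kind
6 | gray
6 | red
3 | gray
After GROUP BY (2 rows):
items.kind | max_score
gray | 6
red | 6
After ORDER BY (2 rows):
items.kind | max_score
red | 6
gray | 6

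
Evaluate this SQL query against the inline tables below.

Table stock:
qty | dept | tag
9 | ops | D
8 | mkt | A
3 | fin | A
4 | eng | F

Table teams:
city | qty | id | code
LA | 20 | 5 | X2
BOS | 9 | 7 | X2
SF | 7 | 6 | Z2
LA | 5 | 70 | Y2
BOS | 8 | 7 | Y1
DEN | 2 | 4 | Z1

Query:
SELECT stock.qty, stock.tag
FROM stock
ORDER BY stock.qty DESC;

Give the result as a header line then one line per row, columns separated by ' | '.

After SELECT (4 rows):
stock.qty | stock.tag
9 | D
8 | A
3 | A
4 | F
After ORDER BY (4 rows):
stock.qty | stock.tag
9 | D
8 | A
4 | F
3 | A

== RESULT ==
stock.qty | stock.tag
9 | D
8 | A
4 | F
3 | A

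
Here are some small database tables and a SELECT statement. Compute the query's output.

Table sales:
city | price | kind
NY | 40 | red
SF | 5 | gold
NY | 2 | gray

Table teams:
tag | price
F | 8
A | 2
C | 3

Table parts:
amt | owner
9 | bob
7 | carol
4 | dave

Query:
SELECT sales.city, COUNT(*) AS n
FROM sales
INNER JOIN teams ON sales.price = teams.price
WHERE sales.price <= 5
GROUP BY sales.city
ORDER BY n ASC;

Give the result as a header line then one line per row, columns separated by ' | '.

== RESULT ==
sales.city | n
NY | 1

Derivation:
After JOIN teams (1 rows):
sales.city | sales.price | sales.kind | teams.tag | teams.price
NY | 2 | gray | A | 2
After WHERE (1 rows):
sales.city | sales.price | sales.kind | teams.tag | teams.price
NY | 2 | gray | A | 2
After GROUP BY (1 rows):
sales.city | n
NY | 1
After ORDER BY (1 rows):
sales.city | n
NY | 1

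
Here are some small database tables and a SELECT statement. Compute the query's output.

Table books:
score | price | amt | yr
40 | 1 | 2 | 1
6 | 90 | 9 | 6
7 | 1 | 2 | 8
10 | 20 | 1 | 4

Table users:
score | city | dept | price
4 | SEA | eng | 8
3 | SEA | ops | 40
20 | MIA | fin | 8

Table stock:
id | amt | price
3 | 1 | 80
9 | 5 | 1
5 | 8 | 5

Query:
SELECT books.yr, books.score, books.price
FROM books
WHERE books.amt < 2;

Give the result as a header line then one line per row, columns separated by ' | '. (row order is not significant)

== RESULT ==
books.yr | books.score | books.price
4 | 10 | 20

Derivation:
After WHERE (1 rows):
books.score | books.price | books.amt | books.yr
10 | 20 | 1 | 4
After SELECT (1 rows):
books.yr | books.score | books.price
4 | 10 | 20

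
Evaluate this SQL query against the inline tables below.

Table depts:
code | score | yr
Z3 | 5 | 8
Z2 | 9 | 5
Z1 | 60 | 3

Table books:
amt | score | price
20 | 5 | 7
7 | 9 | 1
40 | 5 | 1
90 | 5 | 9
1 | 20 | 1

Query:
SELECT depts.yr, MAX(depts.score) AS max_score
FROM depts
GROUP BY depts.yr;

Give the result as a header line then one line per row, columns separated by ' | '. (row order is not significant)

== RESULT ==
depts.yr | max_score
8 | 5
5 | 9
3 | 60

Derivation:
After GROUP BY (3 rows):
depts.yr | max_score
8 | 5
5 | 9
3 | 60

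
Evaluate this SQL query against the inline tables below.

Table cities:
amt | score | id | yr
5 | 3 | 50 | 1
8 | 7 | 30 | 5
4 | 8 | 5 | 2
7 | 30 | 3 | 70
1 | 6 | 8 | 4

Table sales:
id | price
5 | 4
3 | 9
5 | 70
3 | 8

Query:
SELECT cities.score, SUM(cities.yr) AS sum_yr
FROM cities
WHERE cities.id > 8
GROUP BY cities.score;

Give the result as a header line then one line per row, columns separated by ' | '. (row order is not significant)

After WHERE (2 rows):
cities.amt | cities.score | cities.id | cities.yr
5 | 3 | 50 | 1
8 | 7 | 30 | 5
After GROUP BY (2 rows):
cities.score | sum_yr
3 | 1
7 | 5

== RESULT ==
cities.score | sum_yr
3 | 1
7 | 5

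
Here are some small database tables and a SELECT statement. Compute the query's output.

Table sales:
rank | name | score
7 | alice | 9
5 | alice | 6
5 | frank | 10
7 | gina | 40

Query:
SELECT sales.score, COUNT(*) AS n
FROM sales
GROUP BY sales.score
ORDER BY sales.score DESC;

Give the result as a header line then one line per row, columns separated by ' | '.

After GROUP BY (4 rows):
sales.score | n
9 | 1
6 | 1
10 | 1
40 | 1
After ORDER BY (4 rows):
sales.score | n
40 | 1
10 | 1
9 | 1
6 | 1

== RESULT ==
sales.score | n
40 | 1
10 | 1
9 | 1
6 | 1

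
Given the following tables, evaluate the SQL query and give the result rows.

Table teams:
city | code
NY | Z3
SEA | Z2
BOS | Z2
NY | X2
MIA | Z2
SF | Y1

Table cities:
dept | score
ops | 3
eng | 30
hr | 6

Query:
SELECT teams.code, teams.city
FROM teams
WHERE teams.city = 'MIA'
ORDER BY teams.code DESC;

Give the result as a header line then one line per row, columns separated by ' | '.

After WHERE (1 rows):
teams.city | teams.code
MIA | Z2
After SELECT (1 rows):
teams.code | teams.city
Z2 | MIA
After ORDER BY (1 rows):
teams.code | teams.city
Z2 | MIA

== RESULT ==
teams.code | teams.city
Z2 | MIA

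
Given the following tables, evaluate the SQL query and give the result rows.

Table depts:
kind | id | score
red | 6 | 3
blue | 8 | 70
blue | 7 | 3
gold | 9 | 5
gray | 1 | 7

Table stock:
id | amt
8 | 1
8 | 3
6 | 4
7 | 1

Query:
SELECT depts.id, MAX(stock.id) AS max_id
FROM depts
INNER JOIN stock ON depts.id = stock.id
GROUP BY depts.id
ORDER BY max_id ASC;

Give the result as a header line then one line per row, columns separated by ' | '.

After JOIN stock (4 rows):
depts.kind | depts.id | depts.score | stock.id | stock.amt
red | 6 | 3 | 6 | 4
blue | 8 | 70 | 8 | 1
blue | 8 | 70 | 8 | 3
blue | 7 | 3 | 7 | 1
After GROUP BY (3 rows):
depts.id | max_id
6 | 6
8 | 8
7 | 7
After ORDER BY (3 rows):
depts.id | max_id
6 | 6
7 | 7
8 | 8

== RESULT ==
depts.id | max_id
6 | 6
7 | 7
8 | 8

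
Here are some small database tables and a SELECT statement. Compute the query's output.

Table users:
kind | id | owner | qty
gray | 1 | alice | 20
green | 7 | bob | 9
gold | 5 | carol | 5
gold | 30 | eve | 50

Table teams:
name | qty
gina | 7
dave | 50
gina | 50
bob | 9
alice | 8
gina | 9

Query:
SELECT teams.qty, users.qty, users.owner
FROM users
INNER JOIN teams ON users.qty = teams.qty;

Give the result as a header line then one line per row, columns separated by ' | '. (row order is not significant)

== RESULT ==
teams.qty | users.qty | users.owner
9 | 9 | bob
9 | 9 | bob
50 | 50 | eve
50 | 50 | eve

Derivation:
After JOIN teams (4 rows):
users.kind | users.id | users.owner | users.qty | teams.name | teams.qty
green | 7 | bob | 9 | bob | 9
green | 7 | bob | 9 | gina | 9
gold | 30 | eve | 50 | dave | 50
gold | 30 | eve | 50 | gina | 50
After SELECT (4 rows):
teams.qty | users.qty | users.owner
9 | 9 | bob
9 | 9 | bob
50 | 50 | eve
50 | 50 | eve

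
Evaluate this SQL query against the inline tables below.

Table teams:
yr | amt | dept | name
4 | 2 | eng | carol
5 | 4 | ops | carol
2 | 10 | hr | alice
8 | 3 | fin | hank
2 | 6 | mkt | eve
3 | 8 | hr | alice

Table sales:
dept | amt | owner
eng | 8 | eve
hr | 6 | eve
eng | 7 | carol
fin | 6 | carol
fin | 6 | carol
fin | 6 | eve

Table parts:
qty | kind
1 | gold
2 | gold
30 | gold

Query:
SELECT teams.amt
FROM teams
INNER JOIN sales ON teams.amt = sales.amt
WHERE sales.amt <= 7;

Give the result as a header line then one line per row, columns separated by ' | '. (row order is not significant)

== RESULT ==
teams.amt
6
6
6
6

Derivation:
After JOIN sales (5 rows):
teams.yr | teams.amt | teams.dept | teams.name | sales.dept | sales.amt | sales.owner
2 | 6 | mkt | eve | hr | 6 | eve
2 | 6 | mkt | eve | fin | 6 | carol
2 | 6 | mkt | eve | fin | 6 | carol
2 | 6 | mkt | eve | fin | 6 | eve
3 | 8 | hr | alice | eng | 8 | eve
After WHERE (4 rows):
teams.yr | teams.amt | teams.dept | teams.name | sales.dept | sales.amt | sales.owner
2 | 6 | mkt | eve | hr | 6 | eve
2 | 6 | mkt | eve | fin | 6 | carol
2 | 6 | mkt | eve | fin | 6 | carol
2 | 6 | mkt | eve | fin | 6 | eve
After SELECT (4 rows):
teams.amt
6
6
6
6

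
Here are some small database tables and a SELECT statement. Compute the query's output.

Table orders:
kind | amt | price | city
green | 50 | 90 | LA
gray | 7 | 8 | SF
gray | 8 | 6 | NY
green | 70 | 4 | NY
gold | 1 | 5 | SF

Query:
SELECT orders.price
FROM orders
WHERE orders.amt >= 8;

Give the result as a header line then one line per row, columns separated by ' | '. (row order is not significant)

== RESULT ==
orders.price
90
6
4

Derivation:
After WHERE (3 rows):
orders.kind | orders.amt | orders.price | orders.city
green | 50 | 90 | LA
gray | 8 | 6 | NY
green | 70 | 4 | NY
After SELECT (3 rows):
orders.price
90
6
4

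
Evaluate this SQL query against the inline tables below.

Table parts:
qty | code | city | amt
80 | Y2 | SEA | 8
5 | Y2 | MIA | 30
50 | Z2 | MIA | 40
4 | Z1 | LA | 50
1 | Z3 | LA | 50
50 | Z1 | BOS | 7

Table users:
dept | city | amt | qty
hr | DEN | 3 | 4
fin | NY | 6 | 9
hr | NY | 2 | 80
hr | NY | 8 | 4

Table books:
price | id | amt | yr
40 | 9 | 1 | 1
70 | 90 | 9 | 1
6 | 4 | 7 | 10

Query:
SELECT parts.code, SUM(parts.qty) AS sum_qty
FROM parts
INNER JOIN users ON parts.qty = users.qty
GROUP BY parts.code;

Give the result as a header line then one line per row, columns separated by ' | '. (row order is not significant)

After JOIN users (3 rows):
parts.qty | parts.code | parts.city | parts.amt | users.dept | users.city | users.amt | users.qty
80 | Y2 | SEA | 8 | hr | NY | 2 | 80
4 | Z1 | LA | 50 | hr | DEN | 3 | 4
4 | Z1 | LA | 50 | hr | NY | 8 | 4
After GROUP BY (2 rows):
parts.code | sum_qty
Y2 | 80
Z1 | 8

== RESULT ==
parts.code | sum_qty
Y2 | 80
Z1 | 8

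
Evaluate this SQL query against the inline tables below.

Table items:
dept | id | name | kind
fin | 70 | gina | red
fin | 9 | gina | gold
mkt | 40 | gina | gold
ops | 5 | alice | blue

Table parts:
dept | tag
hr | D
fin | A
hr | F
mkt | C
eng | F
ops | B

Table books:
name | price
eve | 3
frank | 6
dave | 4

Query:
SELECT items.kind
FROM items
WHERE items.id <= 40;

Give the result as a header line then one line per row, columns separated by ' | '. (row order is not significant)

== RESULT ==
items.kind
gold
gold
blue

Derivation:
After WHERE (3 rows):
items.dept | items.id | items.name | items.kind
fin | 9 | gina | gold
mkt | 40 | gina | gold
ops | 5 | alice | blue
After SELECT (3 rows):
items.kind
gold
gold
blue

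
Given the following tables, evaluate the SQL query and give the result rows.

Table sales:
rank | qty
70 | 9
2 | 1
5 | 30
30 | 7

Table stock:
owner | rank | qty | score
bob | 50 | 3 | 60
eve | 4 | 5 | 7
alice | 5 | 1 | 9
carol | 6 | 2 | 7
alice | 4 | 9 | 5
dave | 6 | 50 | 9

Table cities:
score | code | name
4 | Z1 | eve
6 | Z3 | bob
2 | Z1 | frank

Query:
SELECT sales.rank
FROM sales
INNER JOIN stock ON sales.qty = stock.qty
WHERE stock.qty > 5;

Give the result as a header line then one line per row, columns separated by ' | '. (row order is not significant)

After JOIN stock (2 rows):
sales.rank | sales.qty | stock.owner | stock.rank | stock.qty | stock.score
70 | 9 | alice | 4 | 9 | 5
2 | 1 | alice | 5 | 1 | 9
After WHERE (1 rows):
sales.rank | sales.qty | stock.owner | stock.rank | stock.qty | stock.score
70 | 9 | alice | 4 | 9 | 5
After SELECT (1 rows):
sales.rank
70

== RESULT ==
sales.rank
70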